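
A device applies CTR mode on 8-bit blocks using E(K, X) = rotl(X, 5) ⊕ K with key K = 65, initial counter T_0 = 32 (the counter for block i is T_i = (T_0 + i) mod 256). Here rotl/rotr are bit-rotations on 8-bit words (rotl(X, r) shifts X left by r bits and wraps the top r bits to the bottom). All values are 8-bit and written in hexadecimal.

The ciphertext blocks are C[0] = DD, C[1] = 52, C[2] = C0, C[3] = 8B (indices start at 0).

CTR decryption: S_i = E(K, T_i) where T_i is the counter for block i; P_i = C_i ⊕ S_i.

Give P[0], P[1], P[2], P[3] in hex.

P[0]: T = 32, S = E(K, T) = 23; DD ⊕ 23 = FE.
P[1]: T = 33, S = E(K, T) = 03; 52 ⊕ 03 = 51.
P[2]: T = 34, S = E(K, T) = E3; C0 ⊕ E3 = 23.
P[3]: T = 35, S = E(K, T) = C3; 8B ⊕ C3 = 48.

P[0] = FE, P[1] = 51, P[2] = 23, P[3] = 48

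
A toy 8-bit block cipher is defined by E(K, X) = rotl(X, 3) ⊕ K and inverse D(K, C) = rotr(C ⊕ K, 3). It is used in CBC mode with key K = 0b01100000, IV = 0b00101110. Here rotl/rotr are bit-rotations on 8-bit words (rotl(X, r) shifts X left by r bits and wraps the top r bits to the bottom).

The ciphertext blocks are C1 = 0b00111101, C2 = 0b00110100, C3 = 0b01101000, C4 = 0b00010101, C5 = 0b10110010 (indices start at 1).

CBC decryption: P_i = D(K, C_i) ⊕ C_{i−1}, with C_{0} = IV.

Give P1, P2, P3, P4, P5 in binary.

P1: D(K, 0b00111101) = 0b10101011; 0b10101011 ⊕ 0b00101110 = 0b10000101.
P2: D(K, 0b00110100) = 0b10001010; 0b10001010 ⊕ 0b00111101 = 0b10110111.
P3: D(K, 0b01101000) = 0b00000001; 0b00000001 ⊕ 0b00110100 = 0b00110101.
P4: D(K, 0b00010101) = 0b10101110; 0b10101110 ⊕ 0b01101000 = 0b11000110.
P5: D(K, 0b10110010) = 0b01011010; 0b01011010 ⊕ 0b00010101 = 0b01001111.

P1 = 0b10000101, P2 = 0b10110111, P3 = 0b00110101, P4 = 0b11000110, P5 = 0b01001111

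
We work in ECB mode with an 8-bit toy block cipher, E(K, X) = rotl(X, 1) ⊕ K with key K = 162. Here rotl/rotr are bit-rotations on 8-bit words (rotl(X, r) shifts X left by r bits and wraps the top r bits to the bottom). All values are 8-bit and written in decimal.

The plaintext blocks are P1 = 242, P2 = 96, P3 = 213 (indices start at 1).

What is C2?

C2 = 98

ECB encryption: C_i = E(K, P_i).
C2: E(K, 96) = 98.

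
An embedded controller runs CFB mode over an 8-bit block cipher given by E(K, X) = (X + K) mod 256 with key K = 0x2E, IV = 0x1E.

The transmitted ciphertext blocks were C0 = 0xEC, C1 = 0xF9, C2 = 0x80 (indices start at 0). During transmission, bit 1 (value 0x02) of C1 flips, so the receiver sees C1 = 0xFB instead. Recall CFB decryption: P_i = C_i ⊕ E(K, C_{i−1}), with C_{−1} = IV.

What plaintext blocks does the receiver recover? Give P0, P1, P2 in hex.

P0 = 0xA0, P1 = 0xE1, P2 = 0xA9

Only C1 changed, to 0xFB. In CFB, a change in C_i flips the same bit in P_i and garbles P_{i+1}. Decrypting the received ciphertext:
P0: E(K, 0x1E) = 0x4C; 0xEC ⊕ 0x4C = 0xA0.
P1: E(K, 0xEC) = 0x1A; 0xFB ⊕ 0x1A = 0xE1.
P2: E(K, 0xFB) = 0x29; 0x80 ⊕ 0x29 = 0xA9.
Blocks that differ from the original plaintext: P1, P2.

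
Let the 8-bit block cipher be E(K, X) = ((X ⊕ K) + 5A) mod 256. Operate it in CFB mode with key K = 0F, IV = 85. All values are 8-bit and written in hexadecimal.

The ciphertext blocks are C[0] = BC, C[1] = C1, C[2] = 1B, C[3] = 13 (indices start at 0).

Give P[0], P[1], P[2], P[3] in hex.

P[0] = 58, P[1] = CC, P[2] = 33, P[3] = 7D

CFB decryption: P_i = C_i ⊕ E(K, C_{i−1}), with C_{−1} = IV.
P[0]: E(K, 85) = E4; BC ⊕ E4 = 58.
P[1]: E(K, BC) = 0D; C1 ⊕ 0D = CC.
P[2]: E(K, C1) = 28; 1B ⊕ 28 = 33.
P[3]: E(K, 1B) = 6E; 13 ⊕ 6E = 7D.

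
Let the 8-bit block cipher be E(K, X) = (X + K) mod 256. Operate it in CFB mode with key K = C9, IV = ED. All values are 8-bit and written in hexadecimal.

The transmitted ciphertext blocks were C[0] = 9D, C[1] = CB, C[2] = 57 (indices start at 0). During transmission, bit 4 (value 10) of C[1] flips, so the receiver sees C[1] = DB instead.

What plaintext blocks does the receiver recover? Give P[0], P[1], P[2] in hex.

P[0] = 2B, P[1] = BD, P[2] = F3

CFB decryption: P_i = C_i ⊕ E(K, C_{i−1}), with C_{−1} = IV.
Only C[1] changed, to DB. In CFB, a change in C_i flips the same bit in P_i and garbles P_{i+1}. Decrypting the received ciphertext:
P[0]: E(K, ED) = B6; 9D ⊕ B6 = 2B.
P[1]: E(K, 9D) = 66; DB ⊕ 66 = BD.
P[2]: E(K, DB) = A4; 57 ⊕ A4 = F3.
Blocks that differ from the original plaintext: P[1], P[2].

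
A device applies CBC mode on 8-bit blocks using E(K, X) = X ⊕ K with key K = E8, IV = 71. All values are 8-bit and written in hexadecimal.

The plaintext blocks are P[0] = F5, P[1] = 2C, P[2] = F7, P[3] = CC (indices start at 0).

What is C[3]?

C[3] = 93

CBC encryption: C_i = E(K, P_i ⊕ C_{i−1}), with C_{−1} = IV.
C[0]: P[0] ⊕ 71 = 84; E(K, 84) = 6C.
C[1]: P[1] ⊕ 6C = 40; E(K, 40) = A8.
C[2]: P[2] ⊕ A8 = 5F; E(K, 5F) = B7.
C[3]: P[3] ⊕ B7 = 7B; E(K, 7B) = 93.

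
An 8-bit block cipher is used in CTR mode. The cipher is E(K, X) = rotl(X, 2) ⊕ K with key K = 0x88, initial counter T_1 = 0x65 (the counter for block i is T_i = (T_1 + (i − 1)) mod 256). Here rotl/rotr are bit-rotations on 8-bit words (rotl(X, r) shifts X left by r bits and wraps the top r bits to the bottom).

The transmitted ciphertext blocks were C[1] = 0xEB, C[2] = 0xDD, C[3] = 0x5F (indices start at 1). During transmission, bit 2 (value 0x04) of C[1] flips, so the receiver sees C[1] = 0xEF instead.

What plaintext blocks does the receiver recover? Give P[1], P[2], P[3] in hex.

CTR decryption: S_i = E(K, T_i) where T_i is the counter for block i; P_i = C_i ⊕ S_i.
Only C[1] changed, to 0xEF. In CTR, a change in C_i flips the same bit in P_i only; the keystream is unaffected. Decrypting the received ciphertext:
P[1]: T = 0x65, S = E(K, T) = 0x1D; 0xEF ⊕ 0x1D = 0xF2.
P[2]: T = 0x66, S = E(K, T) = 0x11; 0xDD ⊕ 0x11 = 0xCC.
P[3]: T = 0x67, S = E(K, T) = 0x15; 0x5F ⊕ 0x15 = 0x4A.
Blocks that differ from the original plaintext: P[1].

P[1] = 0xF2, P[2] = 0xCC, P[3] = 0x4A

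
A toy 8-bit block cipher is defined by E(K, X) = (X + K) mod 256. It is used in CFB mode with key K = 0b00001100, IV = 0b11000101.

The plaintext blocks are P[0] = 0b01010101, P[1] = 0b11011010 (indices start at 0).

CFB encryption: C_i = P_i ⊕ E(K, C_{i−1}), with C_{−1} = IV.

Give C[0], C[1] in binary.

C[0] = 0b10000100, C[1] = 0b01001010

C[0]: E(K, 0b11000101) = 0b11010001; 0b01010101 ⊕ 0b11010001 = 0b10000100.
C[1]: E(K, 0b10000100) = 0b10010000; 0b11011010 ⊕ 0b10010000 = 0b01001010.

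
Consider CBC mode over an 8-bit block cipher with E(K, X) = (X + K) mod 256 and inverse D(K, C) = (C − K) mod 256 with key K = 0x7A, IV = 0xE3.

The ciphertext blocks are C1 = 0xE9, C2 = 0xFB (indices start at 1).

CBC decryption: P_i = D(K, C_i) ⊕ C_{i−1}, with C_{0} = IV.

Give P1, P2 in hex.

P1: D(K, 0xE9) = 0x6F; 0x6F ⊕ 0xE3 = 0x8C.
P2: D(K, 0xFB) = 0x81; 0x81 ⊕ 0xE9 = 0x68.

P1 = 0x8C, P2 = 0x68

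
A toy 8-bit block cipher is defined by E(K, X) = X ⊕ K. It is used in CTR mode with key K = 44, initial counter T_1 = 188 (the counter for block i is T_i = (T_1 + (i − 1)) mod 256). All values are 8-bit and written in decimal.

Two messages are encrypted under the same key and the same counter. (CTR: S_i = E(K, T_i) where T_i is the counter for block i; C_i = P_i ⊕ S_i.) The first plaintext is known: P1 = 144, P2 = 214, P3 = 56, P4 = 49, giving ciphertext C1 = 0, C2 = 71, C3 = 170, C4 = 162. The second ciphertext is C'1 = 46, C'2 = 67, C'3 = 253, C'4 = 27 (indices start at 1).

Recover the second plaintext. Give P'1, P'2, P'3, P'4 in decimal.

In CTR with a reused counter, both messages share the same keystream S_i, so C_i ⊕ C'_i = P_i ⊕ P'_i and thus P'_i = P_i ⊕ C_i ⊕ C'_i.
P'1: 144 ⊕ 0 ⊕ 46 = 190.
P'2: 214 ⊕ 71 ⊕ 67 = 210.
P'3: 56 ⊕ 170 ⊕ 253 = 111.
P'4: 49 ⊕ 162 ⊕ 27 = 136.

P'1 = 190, P'2 = 210, P'3 = 111, P'4 = 136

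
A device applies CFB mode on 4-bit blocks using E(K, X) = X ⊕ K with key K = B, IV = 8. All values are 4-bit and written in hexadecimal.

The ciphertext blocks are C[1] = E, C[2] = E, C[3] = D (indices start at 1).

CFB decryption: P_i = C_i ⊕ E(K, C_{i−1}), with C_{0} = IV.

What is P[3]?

P[3] = 8

P[3]: E(K, E) = 5; D ⊕ 5 = 8.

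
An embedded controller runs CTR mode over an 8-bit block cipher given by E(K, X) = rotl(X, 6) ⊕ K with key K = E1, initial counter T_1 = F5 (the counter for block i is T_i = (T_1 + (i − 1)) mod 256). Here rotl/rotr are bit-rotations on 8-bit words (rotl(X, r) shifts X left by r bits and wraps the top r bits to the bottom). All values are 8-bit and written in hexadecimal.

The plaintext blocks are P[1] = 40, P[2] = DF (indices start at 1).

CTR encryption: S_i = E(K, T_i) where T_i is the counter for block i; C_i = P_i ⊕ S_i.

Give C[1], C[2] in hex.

C[1] = DC, C[2] = 83

C[1]: T = F5, S = E(K, T) = 9C; 40 ⊕ 9C = DC.
C[2]: T = F6, S = E(K, T) = 5C; DF ⊕ 5C = 83.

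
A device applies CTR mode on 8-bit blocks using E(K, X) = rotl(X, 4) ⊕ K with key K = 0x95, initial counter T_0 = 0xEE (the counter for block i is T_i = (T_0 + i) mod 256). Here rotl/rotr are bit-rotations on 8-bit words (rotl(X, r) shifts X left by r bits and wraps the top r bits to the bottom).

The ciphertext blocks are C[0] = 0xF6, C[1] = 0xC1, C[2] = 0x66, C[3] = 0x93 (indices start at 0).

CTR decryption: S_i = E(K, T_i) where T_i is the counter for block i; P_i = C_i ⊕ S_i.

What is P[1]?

P[1]: T = 0xEF, S = E(K, T) = 0x6B; 0xC1 ⊕ 0x6B = 0xAA.

P[1] = 0xAA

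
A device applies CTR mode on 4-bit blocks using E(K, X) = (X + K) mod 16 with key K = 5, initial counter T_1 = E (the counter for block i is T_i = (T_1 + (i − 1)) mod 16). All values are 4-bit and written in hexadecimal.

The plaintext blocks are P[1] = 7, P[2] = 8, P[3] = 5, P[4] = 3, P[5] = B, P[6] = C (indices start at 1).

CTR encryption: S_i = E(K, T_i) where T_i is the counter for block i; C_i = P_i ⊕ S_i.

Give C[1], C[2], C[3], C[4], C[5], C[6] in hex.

C[1]: T = E, S = E(K, T) = 3; 7 ⊕ 3 = 4.
C[2]: T = F, S = E(K, T) = 4; 8 ⊕ 4 = C.
C[3]: T = 0, S = E(K, T) = 5; 5 ⊕ 5 = 0.
C[4]: T = 1, S = E(K, T) = 6; 3 ⊕ 6 = 5.
C[5]: T = 2, S = E(K, T) = 7; B ⊕ 7 = C.
C[6]: T = 3, S = E(K, T) = 8; C ⊕ 8 = 4.

C[1] = 4, C[2] = C, C[3] = 0, C[4] = 5, C[5] = C, C[6] = 4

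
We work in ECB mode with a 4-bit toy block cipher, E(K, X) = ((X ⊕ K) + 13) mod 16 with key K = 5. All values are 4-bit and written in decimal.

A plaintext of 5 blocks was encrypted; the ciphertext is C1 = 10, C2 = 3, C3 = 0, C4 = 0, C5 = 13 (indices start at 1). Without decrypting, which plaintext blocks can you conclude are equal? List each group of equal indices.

ECB encrypts each block independently with the same key, so equal ciphertext blocks imply equal plaintext blocks.
C3 = C4 = 0, so P3 = P4.

P3 = P4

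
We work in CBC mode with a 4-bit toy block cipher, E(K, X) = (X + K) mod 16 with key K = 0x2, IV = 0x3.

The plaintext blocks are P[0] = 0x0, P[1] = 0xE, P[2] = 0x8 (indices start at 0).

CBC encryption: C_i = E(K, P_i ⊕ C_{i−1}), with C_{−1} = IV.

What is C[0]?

C[0]: P[0] ⊕ 0x3 = 0x3; E(K, 0x3) = 0x5.

C[0] = 0x5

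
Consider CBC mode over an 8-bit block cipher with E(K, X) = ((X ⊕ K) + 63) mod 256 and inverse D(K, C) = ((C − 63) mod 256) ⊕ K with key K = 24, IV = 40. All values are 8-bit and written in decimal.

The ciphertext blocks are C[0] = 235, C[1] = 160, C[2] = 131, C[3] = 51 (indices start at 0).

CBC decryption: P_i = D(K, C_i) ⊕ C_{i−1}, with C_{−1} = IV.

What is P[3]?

P[3]: D(K, 51) = 236; 236 ⊕ 131 = 111.

P[3] = 111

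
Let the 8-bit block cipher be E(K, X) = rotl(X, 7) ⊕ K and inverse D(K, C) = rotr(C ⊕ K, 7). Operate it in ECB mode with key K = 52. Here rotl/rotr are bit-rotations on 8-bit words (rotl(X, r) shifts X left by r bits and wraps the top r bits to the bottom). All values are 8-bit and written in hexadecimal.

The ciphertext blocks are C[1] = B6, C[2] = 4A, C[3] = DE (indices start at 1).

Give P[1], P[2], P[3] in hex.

ECB decryption: P_i = D(K, C_i).
P[1]: D(K, B6) = C9.
P[2]: D(K, 4A) = 30.
P[3]: D(K, DE) = 19.

P[1] = C9, P[2] = 30, P[3] = 19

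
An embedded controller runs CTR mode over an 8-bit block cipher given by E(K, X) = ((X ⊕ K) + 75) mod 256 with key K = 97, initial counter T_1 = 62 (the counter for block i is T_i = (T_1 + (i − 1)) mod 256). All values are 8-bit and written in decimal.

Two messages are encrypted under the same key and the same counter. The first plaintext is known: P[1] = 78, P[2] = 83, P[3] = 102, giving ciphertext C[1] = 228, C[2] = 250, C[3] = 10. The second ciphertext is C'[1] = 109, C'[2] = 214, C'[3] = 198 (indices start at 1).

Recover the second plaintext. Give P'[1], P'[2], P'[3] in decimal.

P'[1] = 199, P'[2] = 127, P'[3] = 170

In CTR with a reused counter, both messages share the same keystream S_i, so C_i ⊕ C'_i = P_i ⊕ P'_i and thus P'_i = P_i ⊕ C_i ⊕ C'_i.
P'[1]: 78 ⊕ 228 ⊕ 109 = 199.
P'[2]: 83 ⊕ 250 ⊕ 214 = 127.
P'[3]: 102 ⊕ 10 ⊕ 198 = 170.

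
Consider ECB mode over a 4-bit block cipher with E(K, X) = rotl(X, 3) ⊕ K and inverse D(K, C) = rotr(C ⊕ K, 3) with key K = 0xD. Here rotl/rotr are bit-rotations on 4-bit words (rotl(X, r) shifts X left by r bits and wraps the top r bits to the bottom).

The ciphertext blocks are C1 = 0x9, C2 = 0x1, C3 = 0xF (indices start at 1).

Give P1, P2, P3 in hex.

ECB decryption: P_i = D(K, C_i).
P1: D(K, 0x9) = 0x8.
P2: D(K, 0x1) = 0x9.
P3: D(K, 0xF) = 0x4.

P1 = 0x8, P2 = 0x9, P3 = 0x4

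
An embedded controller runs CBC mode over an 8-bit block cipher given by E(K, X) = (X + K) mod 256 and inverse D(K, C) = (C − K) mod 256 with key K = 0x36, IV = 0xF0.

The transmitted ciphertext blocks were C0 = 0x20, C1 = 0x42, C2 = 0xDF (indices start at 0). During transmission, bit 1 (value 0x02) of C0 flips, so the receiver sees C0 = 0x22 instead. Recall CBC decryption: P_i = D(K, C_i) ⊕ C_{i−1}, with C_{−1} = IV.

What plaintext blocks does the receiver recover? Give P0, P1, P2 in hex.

P0 = 0x1C, P1 = 0x2E, P2 = 0xEB

Only C0 changed, to 0x22. In CBC, a change in C_i garbles P_i and flips the same bit in P_{i+1}. Decrypting the received ciphertext:
P0: D(K, 0x22) = 0xEC; 0xEC ⊕ 0xF0 = 0x1C.
P1: D(K, 0x42) = 0x0C; 0x0C ⊕ 0x22 = 0x2E.
P2: D(K, 0xDF) = 0xA9; 0xA9 ⊕ 0x42 = 0xEB.
Blocks that differ from the original plaintext: P0, P1.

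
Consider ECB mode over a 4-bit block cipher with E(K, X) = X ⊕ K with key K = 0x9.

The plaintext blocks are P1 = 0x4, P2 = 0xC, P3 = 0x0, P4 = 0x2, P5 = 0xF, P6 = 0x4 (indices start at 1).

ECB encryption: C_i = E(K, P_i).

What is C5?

C5 = 0x6

C5: E(K, 0xF) = 0x6.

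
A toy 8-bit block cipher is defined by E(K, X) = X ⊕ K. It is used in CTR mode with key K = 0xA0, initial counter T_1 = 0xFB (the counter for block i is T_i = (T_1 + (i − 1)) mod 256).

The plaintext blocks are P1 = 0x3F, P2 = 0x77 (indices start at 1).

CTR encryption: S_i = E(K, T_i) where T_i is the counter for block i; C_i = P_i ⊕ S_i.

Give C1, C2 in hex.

C1: T = 0xFB, S = E(K, T) = 0x5B; 0x3F ⊕ 0x5B = 0x64.
C2: T = 0xFC, S = E(K, T) = 0x5C; 0x77 ⊕ 0x5C = 0x2B.

C1 = 0x64, C2 = 0x2B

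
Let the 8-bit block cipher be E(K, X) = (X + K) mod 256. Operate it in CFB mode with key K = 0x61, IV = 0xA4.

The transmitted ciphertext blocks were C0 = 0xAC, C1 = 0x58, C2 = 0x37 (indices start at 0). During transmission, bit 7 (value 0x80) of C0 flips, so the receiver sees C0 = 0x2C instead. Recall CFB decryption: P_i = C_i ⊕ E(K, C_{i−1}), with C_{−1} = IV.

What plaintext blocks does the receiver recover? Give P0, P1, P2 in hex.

Only C0 changed, to 0x2C. In CFB, a change in C_i flips the same bit in P_i and garbles P_{i+1}. Decrypting the received ciphertext:
P0: E(K, 0xA4) = 0x05; 0x2C ⊕ 0x05 = 0x29.
P1: E(K, 0x2C) = 0x8D; 0x58 ⊕ 0x8D = 0xD5.
P2: E(K, 0x58) = 0xB9; 0x37 ⊕ 0xB9 = 0x8E.
Blocks that differ from the original plaintext: P0, P1.

P0 = 0x29, P1 = 0xD5, P2 = 0x8E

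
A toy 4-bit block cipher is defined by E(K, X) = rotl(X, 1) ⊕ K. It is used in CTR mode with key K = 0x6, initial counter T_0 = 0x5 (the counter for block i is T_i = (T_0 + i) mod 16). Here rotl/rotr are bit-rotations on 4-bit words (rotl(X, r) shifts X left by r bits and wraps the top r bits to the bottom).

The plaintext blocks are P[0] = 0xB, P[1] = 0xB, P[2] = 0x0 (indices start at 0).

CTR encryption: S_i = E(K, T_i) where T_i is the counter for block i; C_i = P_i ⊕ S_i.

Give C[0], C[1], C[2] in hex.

C[0]: T = 0x5, S = E(K, T) = 0xC; 0xB ⊕ 0xC = 0x7.
C[1]: T = 0x6, S = E(K, T) = 0xA; 0xB ⊕ 0xA = 0x1.
C[2]: T = 0x7, S = E(K, T) = 0x8; 0x0 ⊕ 0x8 = 0x8.

C[0] = 0x7, C[1] = 0x1, C[2] = 0x8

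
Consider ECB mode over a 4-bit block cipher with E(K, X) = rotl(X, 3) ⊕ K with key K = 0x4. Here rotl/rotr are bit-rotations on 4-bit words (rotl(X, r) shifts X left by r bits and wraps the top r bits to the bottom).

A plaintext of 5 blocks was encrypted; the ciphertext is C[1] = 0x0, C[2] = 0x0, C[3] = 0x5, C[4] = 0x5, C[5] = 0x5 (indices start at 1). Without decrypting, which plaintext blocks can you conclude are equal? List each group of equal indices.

ECB encrypts each block independently with the same key, so equal ciphertext blocks imply equal plaintext blocks.
C[1] = C[2] = 0x0, so P[1] = P[2].
C[3] = C[4] = C[5] = 0x5, so P[3] = P[4] = P[5].

P[1] = P[2]; P[3] = P[4] = P[5]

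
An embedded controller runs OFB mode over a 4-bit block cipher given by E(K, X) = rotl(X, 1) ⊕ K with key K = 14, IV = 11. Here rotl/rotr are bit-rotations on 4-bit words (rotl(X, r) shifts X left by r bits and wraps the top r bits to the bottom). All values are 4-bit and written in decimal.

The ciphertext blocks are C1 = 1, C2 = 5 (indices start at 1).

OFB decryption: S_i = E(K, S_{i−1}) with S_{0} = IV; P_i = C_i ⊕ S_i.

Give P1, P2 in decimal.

P1: S = E(K, 11) = 9; 1 ⊕ 9 = 8.
P2: S = E(K, 9) = 13; 5 ⊕ 13 = 8.

P1 = 8, P2 = 8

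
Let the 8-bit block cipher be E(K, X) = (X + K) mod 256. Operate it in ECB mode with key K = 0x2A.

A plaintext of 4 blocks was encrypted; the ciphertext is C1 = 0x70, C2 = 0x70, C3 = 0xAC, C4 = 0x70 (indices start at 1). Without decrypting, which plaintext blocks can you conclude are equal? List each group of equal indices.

ECB encrypts each block independently with the same key, so equal ciphertext blocks imply equal plaintext blocks.
C1 = C2 = C4 = 0x70, so P1 = P2 = P4.

P1 = P2 = P4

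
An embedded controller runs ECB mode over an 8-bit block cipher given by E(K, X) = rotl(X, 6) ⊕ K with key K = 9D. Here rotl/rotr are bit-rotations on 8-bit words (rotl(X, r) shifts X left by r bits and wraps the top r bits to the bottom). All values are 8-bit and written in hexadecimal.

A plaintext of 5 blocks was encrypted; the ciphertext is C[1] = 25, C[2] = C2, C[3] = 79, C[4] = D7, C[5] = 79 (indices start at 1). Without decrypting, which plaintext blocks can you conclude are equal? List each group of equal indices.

ECB encrypts each block independently with the same key, so equal ciphertext blocks imply equal plaintext blocks.
C[3] = C[5] = 79, so P[3] = P[5].

P[3] = P[5]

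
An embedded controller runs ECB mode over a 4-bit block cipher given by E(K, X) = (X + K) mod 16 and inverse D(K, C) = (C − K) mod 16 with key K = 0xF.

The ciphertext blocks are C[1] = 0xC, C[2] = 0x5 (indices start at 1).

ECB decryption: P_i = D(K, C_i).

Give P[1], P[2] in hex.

P[1]: D(K, 0xC) = 0xD.
P[2]: D(K, 0x5) = 0x6.

P[1] = 0xD, P[2] = 0x6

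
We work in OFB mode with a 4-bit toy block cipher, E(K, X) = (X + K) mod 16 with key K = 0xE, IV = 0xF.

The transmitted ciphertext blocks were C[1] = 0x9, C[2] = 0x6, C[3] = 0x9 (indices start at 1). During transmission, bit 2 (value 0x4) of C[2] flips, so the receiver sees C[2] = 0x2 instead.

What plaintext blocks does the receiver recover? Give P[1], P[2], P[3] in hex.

OFB decryption: S_i = E(K, S_{i−1}) with S_{0} = IV; P_i = C_i ⊕ S_i.
Only C[2] changed, to 0x2. In OFB, a change in C_i flips the same bit in P_i only; the keystream is unaffected. Decrypting the received ciphertext:
P[1]: S = E(K, 0xF) = 0xD; 0x9 ⊕ 0xD = 0x4.
P[2]: S = E(K, 0xD) = 0xB; 0x2 ⊕ 0xB = 0x9.
P[3]: S = E(K, 0xB) = 0x9; 0x9 ⊕ 0x9 = 0x0.
Blocks that differ from the original plaintext: P[2].

P[1] = 0x4, P[2] = 0x9, P[3] = 0x0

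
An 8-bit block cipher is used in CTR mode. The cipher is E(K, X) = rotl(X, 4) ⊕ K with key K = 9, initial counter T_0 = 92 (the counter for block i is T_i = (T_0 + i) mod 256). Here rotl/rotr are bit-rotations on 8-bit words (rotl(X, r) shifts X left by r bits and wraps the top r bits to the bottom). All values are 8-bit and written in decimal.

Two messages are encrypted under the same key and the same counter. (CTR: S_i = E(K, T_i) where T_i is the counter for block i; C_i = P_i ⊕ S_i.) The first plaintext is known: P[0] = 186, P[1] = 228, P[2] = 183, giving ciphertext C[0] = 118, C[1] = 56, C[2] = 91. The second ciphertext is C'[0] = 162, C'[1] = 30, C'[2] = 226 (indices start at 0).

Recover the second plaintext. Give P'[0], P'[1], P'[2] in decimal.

P'[0] = 110, P'[1] = 194, P'[2] = 14

In CTR with a reused counter, both messages share the same keystream S_i, so C_i ⊕ C'_i = P_i ⊕ P'_i and thus P'_i = P_i ⊕ C_i ⊕ C'_i.
P'[0]: 186 ⊕ 118 ⊕ 162 = 110.
P'[1]: 228 ⊕ 56 ⊕ 30 = 194.
P'[2]: 183 ⊕ 91 ⊕ 226 = 14.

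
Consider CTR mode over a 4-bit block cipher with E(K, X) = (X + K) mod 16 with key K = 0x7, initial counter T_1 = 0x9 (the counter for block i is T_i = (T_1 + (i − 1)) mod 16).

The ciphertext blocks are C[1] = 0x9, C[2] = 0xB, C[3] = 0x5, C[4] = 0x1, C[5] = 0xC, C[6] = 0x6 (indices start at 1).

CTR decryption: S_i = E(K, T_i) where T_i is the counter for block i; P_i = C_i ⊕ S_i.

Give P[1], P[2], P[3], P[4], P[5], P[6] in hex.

P[1] = 0x9, P[2] = 0xA, P[3] = 0x7, P[4] = 0x2, P[5] = 0x8, P[6] = 0x3

P[1]: T = 0x9, S = E(K, T) = 0x0; 0x9 ⊕ 0x0 = 0x9.
P[2]: T = 0xA, S = E(K, T) = 0x1; 0xB ⊕ 0x1 = 0xA.
P[3]: T = 0xB, S = E(K, T) = 0x2; 0x5 ⊕ 0x2 = 0x7.
P[4]: T = 0xC, S = E(K, T) = 0x3; 0x1 ⊕ 0x3 = 0x2.
P[5]: T = 0xD, S = E(K, T) = 0x4; 0xC ⊕ 0x4 = 0x8.
P[6]: T = 0xE, S = E(K, T) = 0x5; 0x6 ⊕ 0x5 = 0x3.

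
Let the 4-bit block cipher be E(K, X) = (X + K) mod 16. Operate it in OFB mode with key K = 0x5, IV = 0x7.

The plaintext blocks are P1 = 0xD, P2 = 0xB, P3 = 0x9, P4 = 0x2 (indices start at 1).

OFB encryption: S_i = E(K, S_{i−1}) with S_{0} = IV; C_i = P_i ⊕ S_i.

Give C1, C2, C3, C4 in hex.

C1 = 0x1, C2 = 0xA, C3 = 0xF, C4 = 0x9

C1: S = E(K, 0x7) = 0xC; 0xD ⊕ 0xC = 0x1.
C2: S = E(K, 0xC) = 0x1; 0xB ⊕ 0x1 = 0xA.
C3: S = E(K, 0x1) = 0x6; 0x9 ⊕ 0x6 = 0xF.
C4: S = E(K, 0x6) = 0xB; 0x2 ⊕ 0xB = 0x9.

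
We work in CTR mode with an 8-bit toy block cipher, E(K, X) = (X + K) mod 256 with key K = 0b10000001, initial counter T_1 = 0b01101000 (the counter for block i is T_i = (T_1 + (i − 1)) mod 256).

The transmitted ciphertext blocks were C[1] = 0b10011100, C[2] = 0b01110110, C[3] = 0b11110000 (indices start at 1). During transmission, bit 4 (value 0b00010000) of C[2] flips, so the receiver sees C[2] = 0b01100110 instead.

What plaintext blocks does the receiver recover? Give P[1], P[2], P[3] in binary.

P[1] = 0b01110101, P[2] = 0b10001100, P[3] = 0b00011011

CTR decryption: S_i = E(K, T_i) where T_i is the counter for block i; P_i = C_i ⊕ S_i.
Only C[2] changed, to 0b01100110. In CTR, a change in C_i flips the same bit in P_i only; the keystream is unaffected. Decrypting the received ciphertext:
P[1]: T = 0b01101000, S = E(K, T) = 0b11101001; 0b10011100 ⊕ 0b11101001 = 0b01110101.
P[2]: T = 0b01101001, S = E(K, T) = 0b11101010; 0b01100110 ⊕ 0b11101010 = 0b10001100.
P[3]: T = 0b01101010, S = E(K, T) = 0b11101011; 0b11110000 ⊕ 0b11101011 = 0b00011011.
Blocks that differ from the original plaintext: P[2].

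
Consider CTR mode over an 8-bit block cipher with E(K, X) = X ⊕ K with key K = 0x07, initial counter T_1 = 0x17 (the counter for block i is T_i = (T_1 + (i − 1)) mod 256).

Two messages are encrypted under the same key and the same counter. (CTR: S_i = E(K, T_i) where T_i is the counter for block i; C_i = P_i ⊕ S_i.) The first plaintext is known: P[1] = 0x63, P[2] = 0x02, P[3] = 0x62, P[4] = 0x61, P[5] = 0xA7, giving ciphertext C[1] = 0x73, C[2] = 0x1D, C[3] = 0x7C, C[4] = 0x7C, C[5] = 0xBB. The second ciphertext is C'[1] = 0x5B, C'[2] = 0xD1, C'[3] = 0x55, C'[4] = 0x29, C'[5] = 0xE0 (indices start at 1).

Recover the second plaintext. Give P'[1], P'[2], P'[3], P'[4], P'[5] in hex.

P'[1] = 0x4B, P'[2] = 0xCE, P'[3] = 0x4B, P'[4] = 0x34, P'[5] = 0xFC

In CTR with a reused counter, both messages share the same keystream S_i, so C_i ⊕ C'_i = P_i ⊕ P'_i and thus P'_i = P_i ⊕ C_i ⊕ C'_i.
P'[1]: 0x63 ⊕ 0x73 ⊕ 0x5B = 0x4B.
P'[2]: 0x02 ⊕ 0x1D ⊕ 0xD1 = 0xCE.
P'[3]: 0x62 ⊕ 0x7C ⊕ 0x55 = 0x4B.
P'[4]: 0x61 ⊕ 0x7C ⊕ 0x29 = 0x34.
P'[5]: 0xA7 ⊕ 0xBB ⊕ 0xE0 = 0xFC.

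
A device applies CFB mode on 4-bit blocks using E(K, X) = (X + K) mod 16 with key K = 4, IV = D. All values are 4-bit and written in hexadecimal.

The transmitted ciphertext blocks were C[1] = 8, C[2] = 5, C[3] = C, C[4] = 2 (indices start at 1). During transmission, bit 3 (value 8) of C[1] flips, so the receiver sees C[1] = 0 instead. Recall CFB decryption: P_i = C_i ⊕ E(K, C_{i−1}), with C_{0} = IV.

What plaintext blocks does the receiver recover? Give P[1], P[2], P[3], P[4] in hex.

P[1] = 1, P[2] = 1, P[3] = 5, P[4] = 2

Only C[1] changed, to 0. In CFB, a change in C_i flips the same bit in P_i and garbles P_{i+1}. Decrypting the received ciphertext:
P[1]: E(K, D) = 1; 0 ⊕ 1 = 1.
P[2]: E(K, 0) = 4; 5 ⊕ 4 = 1.
P[3]: E(K, 5) = 9; C ⊕ 9 = 5.
P[4]: E(K, C) = 0; 2 ⊕ 0 = 2.
Blocks that differ from the original plaintext: P[1], P[2].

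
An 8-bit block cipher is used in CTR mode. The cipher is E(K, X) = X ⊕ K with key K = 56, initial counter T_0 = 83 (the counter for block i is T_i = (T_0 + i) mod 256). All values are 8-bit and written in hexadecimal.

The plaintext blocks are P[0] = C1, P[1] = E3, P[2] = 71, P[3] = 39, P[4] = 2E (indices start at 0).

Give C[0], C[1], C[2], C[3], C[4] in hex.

CTR encryption: S_i = E(K, T_i) where T_i is the counter for block i; C_i = P_i ⊕ S_i.
C[0]: T = 83, S = E(K, T) = D5; C1 ⊕ D5 = 14.
C[1]: T = 84, S = E(K, T) = D2; E3 ⊕ D2 = 31.
C[2]: T = 85, S = E(K, T) = D3; 71 ⊕ D3 = A2.
C[3]: T = 86, S = E(K, T) = D0; 39 ⊕ D0 = E9.
C[4]: T = 87, S = E(K, T) = D1; 2E ⊕ D1 = FF.

C[0] = 14, C[1] = 31, C[2] = A2, C[3] = E9, C[4] = FF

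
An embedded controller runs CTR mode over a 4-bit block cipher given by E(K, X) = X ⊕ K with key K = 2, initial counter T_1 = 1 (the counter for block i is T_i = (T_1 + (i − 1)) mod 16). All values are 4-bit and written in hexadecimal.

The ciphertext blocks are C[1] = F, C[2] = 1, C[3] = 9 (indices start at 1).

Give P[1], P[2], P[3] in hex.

CTR decryption: S_i = E(K, T_i) where T_i is the counter for block i; P_i = C_i ⊕ S_i.
P[1]: T = 1, S = E(K, T) = 3; F ⊕ 3 = C.
P[2]: T = 2, S = E(K, T) = 0; 1 ⊕ 0 = 1.
P[3]: T = 3, S = E(K, T) = 1; 9 ⊕ 1 = 8.

P[1] = C, P[2] = 1, P[3] = 8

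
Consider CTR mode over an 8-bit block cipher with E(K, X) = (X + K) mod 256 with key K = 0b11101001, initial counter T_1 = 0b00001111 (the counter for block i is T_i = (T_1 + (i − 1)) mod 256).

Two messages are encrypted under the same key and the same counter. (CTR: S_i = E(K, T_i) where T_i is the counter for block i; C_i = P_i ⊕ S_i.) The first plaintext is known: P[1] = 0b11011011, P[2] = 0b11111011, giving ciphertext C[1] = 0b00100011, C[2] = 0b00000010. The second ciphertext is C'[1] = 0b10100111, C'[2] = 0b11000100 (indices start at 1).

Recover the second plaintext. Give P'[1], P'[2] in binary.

P'[1] = 0b01011111, P'[2] = 0b00111101

In CTR with a reused counter, both messages share the same keystream S_i, so C_i ⊕ C'_i = P_i ⊕ P'_i and thus P'_i = P_i ⊕ C_i ⊕ C'_i.
P'[1]: 0b11011011 ⊕ 0b00100011 ⊕ 0b10100111 = 0b01011111.
P'[2]: 0b11111011 ⊕ 0b00000010 ⊕ 0b11000100 = 0b00111101.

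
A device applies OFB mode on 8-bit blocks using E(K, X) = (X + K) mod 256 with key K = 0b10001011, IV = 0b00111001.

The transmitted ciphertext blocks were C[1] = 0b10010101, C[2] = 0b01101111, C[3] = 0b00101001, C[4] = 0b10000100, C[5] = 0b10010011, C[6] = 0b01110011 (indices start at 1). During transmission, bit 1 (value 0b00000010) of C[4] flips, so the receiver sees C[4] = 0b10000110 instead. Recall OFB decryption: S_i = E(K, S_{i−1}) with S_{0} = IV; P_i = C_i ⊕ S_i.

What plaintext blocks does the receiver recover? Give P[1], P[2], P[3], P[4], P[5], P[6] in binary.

Only C[4] changed, to 0b10000110. In OFB, a change in C_i flips the same bit in P_i only; the keystream is unaffected. Decrypting the received ciphertext:
P[1]: S = E(K, 0b00111001) = 0b11000100; 0b10010101 ⊕ 0b11000100 = 0b01010001.
P[2]: S = E(K, 0b11000100) = 0b01001111; 0b01101111 ⊕ 0b01001111 = 0b00100000.
P[3]: S = E(K, 0b01001111) = 0b11011010; 0b00101001 ⊕ 0b11011010 = 0b11110011.
P[4]: S = E(K, 0b11011010) = 0b01100101; 0b10000110 ⊕ 0b01100101 = 0b11100011.
P[5]: S = E(K, 0b01100101) = 0b11110000; 0b10010011 ⊕ 0b11110000 = 0b01100011.
P[6]: S = E(K, 0b11110000) = 0b01111011; 0b01110011 ⊕ 0b01111011 = 0b00001000.
Blocks that differ from the original plaintext: P[4].

P[1] = 0b01010001, P[2] = 0b00100000, P[3] = 0b11110011, P[4] = 0b11100011, P[5] = 0b01100011, P[6] = 0b00001000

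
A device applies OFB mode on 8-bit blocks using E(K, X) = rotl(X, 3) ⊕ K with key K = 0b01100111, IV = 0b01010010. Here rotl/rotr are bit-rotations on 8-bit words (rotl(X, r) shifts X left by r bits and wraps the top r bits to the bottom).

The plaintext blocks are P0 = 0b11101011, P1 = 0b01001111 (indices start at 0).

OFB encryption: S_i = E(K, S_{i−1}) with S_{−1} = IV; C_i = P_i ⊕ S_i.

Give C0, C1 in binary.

C0: S = E(K, 0b01010010) = 0b11110101; 0b11101011 ⊕ 0b11110101 = 0b00011110.
C1: S = E(K, 0b11110101) = 0b11001000; 0b01001111 ⊕ 0b11001000 = 0b10000111.

C0 = 0b00011110, C1 = 0b10000111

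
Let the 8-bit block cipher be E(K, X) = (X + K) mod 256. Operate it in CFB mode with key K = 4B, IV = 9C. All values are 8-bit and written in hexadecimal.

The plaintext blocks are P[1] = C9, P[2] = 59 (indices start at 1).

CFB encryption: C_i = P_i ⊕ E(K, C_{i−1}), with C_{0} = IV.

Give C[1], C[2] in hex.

C[1]: E(K, 9C) = E7; C9 ⊕ E7 = 2E.
C[2]: E(K, 2E) = 79; 59 ⊕ 79 = 20.

C[1] = 2E, C[2] = 20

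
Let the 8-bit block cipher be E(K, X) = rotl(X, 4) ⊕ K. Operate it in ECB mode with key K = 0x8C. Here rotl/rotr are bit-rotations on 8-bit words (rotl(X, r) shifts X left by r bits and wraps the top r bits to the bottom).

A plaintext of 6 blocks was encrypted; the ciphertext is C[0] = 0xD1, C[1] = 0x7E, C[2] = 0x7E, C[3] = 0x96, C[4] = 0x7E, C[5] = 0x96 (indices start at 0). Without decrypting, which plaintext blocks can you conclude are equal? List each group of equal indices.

P[1] = P[2] = P[4]; P[3] = P[5]

ECB encrypts each block independently with the same key, so equal ciphertext blocks imply equal plaintext blocks.
C[1] = C[2] = C[4] = 0x7E, so P[1] = P[2] = P[4].
C[3] = C[5] = 0x96, so P[3] = P[5].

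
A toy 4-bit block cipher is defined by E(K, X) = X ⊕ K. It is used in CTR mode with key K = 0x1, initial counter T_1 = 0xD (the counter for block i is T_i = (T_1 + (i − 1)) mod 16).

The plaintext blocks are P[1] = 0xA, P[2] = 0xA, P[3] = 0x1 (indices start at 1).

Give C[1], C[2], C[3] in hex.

CTR encryption: S_i = E(K, T_i) where T_i is the counter for block i; C_i = P_i ⊕ S_i.
C[1]: T = 0xD, S = E(K, T) = 0xC; 0xA ⊕ 0xC = 0x6.
C[2]: T = 0xE, S = E(K, T) = 0xF; 0xA ⊕ 0xF = 0x5.
C[3]: T = 0xF, S = E(K, T) = 0xE; 0x1 ⊕ 0xE = 0xF.

C[1] = 0x6, C[2] = 0x5, C[3] = 0xF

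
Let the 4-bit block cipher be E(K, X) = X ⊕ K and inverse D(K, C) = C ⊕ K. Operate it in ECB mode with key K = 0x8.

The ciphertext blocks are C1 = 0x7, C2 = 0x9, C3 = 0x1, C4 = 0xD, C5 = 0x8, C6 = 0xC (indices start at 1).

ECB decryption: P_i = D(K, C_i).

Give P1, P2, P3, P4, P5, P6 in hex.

P1: D(K, 0x7) = 0xF.
P2: D(K, 0x9) = 0x1.
P3: D(K, 0x1) = 0x9.
P4: D(K, 0xD) = 0x5.
P5: D(K, 0x8) = 0x0.
P6: D(K, 0xC) = 0x4.

P1 = 0xF, P2 = 0x1, P3 = 0x9, P4 = 0x5, P5 = 0x0, P6 = 0x4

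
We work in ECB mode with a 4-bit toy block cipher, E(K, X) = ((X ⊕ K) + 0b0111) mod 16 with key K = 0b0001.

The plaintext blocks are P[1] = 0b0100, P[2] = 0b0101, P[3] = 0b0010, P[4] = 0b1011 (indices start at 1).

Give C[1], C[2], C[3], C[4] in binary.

C[1] = 0b1100, C[2] = 0b1011, C[3] = 0b1010, C[4] = 0b0001

ECB encryption: C_i = E(K, P_i).
C[1]: E(K, 0b0100) = 0b1100.
C[2]: E(K, 0b0101) = 0b1011.
C[3]: E(K, 0b0010) = 0b1010.
C[4]: E(K, 0b1011) = 0b0001.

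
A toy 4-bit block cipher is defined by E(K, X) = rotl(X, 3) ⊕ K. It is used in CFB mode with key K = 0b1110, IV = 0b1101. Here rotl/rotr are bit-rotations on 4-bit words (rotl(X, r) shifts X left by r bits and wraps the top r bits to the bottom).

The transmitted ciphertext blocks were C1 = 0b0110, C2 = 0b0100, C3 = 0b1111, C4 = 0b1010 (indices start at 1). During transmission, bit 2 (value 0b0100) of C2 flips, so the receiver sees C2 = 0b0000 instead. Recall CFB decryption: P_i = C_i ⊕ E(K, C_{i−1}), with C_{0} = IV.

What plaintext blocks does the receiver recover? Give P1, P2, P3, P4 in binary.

P1 = 0b0110, P2 = 0b1101, P3 = 0b0001, P4 = 0b1011

Only C2 changed, to 0b0000. In CFB, a change in C_i flips the same bit in P_i and garbles P_{i+1}. Decrypting the received ciphertext:
P1: E(K, 0b1101) = 0b0000; 0b0110 ⊕ 0b0000 = 0b0110.
P2: E(K, 0b0110) = 0b1101; 0b0000 ⊕ 0b1101 = 0b1101.
P3: E(K, 0b0000) = 0b1110; 0b1111 ⊕ 0b1110 = 0b0001.
P4: E(K, 0b1111) = 0b0001; 0b1010 ⊕ 0b0001 = 0b1011.
Blocks that differ from the original plaintext: P2, P3.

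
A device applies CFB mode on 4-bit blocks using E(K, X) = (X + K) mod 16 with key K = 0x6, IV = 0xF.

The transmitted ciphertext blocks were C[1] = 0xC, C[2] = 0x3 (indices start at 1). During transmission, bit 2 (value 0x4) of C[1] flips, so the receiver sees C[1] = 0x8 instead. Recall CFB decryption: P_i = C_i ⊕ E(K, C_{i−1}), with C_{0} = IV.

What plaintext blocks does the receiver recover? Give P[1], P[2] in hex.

P[1] = 0xD, P[2] = 0xD

Only C[1] changed, to 0x8. In CFB, a change in C_i flips the same bit in P_i and garbles P_{i+1}. Decrypting the received ciphertext:
P[1]: E(K, 0xF) = 0x5; 0x8 ⊕ 0x5 = 0xD.
P[2]: E(K, 0x8) = 0xE; 0x3 ⊕ 0xE = 0xD.
Blocks that differ from the original plaintext: P[1], P[2].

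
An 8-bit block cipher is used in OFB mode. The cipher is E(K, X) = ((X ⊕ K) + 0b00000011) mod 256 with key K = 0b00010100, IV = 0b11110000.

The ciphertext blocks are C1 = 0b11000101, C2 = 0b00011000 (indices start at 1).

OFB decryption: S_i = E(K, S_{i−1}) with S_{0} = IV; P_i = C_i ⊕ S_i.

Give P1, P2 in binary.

P1 = 0b00100010, P2 = 0b11101110

P1: S = E(K, 0b11110000) = 0b11100111; 0b11000101 ⊕ 0b11100111 = 0b00100010.
P2: S = E(K, 0b11100111) = 0b11110110; 0b00011000 ⊕ 0b11110110 = 0b11101110.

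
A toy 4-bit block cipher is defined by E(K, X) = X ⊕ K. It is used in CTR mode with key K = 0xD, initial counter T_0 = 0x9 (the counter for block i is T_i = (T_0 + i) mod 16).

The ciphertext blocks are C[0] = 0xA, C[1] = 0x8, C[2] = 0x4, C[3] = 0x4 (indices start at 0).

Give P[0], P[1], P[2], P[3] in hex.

CTR decryption: S_i = E(K, T_i) where T_i is the counter for block i; P_i = C_i ⊕ S_i.
P[0]: T = 0x9, S = E(K, T) = 0x4; 0xA ⊕ 0x4 = 0xE.
P[1]: T = 0xA, S = E(K, T) = 0x7; 0x8 ⊕ 0x7 = 0xF.
P[2]: T = 0xB, S = E(K, T) = 0x6; 0x4 ⊕ 0x6 = 0x2.
P[3]: T = 0xC, S = E(K, T) = 0x1; 0x4 ⊕ 0x1 = 0x5.

P[0] = 0xE, P[1] = 0xF, P[2] = 0x2, P[3] = 0x5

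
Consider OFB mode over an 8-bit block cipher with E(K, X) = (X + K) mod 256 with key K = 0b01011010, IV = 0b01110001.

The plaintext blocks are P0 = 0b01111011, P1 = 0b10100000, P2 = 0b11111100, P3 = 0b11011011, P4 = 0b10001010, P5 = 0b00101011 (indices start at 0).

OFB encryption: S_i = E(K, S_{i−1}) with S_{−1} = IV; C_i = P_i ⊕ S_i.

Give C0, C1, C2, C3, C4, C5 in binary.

C0 = 0b10110000, C1 = 0b10000101, C2 = 0b10000011, C3 = 0b00000010, C4 = 0b10111001, C5 = 0b10100110

C0: S = E(K, 0b01110001) = 0b11001011; 0b01111011 ⊕ 0b11001011 = 0b10110000.
C1: S = E(K, 0b11001011) = 0b00100101; 0b10100000 ⊕ 0b00100101 = 0b10000101.
C2: S = E(K, 0b00100101) = 0b01111111; 0b11111100 ⊕ 0b01111111 = 0b10000011.
C3: S = E(K, 0b01111111) = 0b11011001; 0b11011011 ⊕ 0b11011001 = 0b00000010.
C4: S = E(K, 0b11011001) = 0b00110011; 0b10001010 ⊕ 0b00110011 = 0b10111001.
C5: S = E(K, 0b00110011) = 0b10001101; 0b00101011 ⊕ 0b10001101 = 0b10100110.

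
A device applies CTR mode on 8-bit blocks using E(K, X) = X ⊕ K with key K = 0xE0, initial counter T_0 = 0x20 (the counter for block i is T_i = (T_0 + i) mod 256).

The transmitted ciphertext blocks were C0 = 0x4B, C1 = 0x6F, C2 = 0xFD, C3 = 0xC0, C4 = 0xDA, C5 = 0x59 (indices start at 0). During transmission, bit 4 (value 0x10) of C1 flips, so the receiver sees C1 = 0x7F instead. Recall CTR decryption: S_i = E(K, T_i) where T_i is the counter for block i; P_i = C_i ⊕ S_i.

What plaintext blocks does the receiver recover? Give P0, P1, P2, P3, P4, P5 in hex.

Only C1 changed, to 0x7F. In CTR, a change in C_i flips the same bit in P_i only; the keystream is unaffected. Decrypting the received ciphertext:
P0: T = 0x20, S = E(K, T) = 0xC0; 0x4B ⊕ 0xC0 = 0x8B.
P1: T = 0x21, S = E(K, T) = 0xC1; 0x7F ⊕ 0xC1 = 0xBE.
P2: T = 0x22, S = E(K, T) = 0xC2; 0xFD ⊕ 0xC2 = 0x3F.
P3: T = 0x23, S = E(K, T) = 0xC3; 0xC0 ⊕ 0xC3 = 0x03.
P4: T = 0x24, S = E(K, T) = 0xC4; 0xDA ⊕ 0xC4 = 0x1E.
P5: T = 0x25, S = E(K, T) = 0xC5; 0x59 ⊕ 0xC5 = 0x9C.
Blocks that differ from the original plaintext: P1.

P0 = 0x8B, P1 = 0xBE, P2 = 0x3F, P3 = 0x03, P4 = 0x1E, P5 = 0x9C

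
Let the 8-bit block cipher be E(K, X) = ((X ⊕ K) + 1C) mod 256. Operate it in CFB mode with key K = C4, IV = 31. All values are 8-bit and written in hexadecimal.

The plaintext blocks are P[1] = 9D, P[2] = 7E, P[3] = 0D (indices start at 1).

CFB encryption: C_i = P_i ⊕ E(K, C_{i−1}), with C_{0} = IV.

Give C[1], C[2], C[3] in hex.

C[1]: E(K, 31) = 11; 9D ⊕ 11 = 8C.
C[2]: E(K, 8C) = 64; 7E ⊕ 64 = 1A.
C[3]: E(K, 1A) = FA; 0D ⊕ FA = F7.

C[1] = 8C, C[2] = 1A, C[3] = F7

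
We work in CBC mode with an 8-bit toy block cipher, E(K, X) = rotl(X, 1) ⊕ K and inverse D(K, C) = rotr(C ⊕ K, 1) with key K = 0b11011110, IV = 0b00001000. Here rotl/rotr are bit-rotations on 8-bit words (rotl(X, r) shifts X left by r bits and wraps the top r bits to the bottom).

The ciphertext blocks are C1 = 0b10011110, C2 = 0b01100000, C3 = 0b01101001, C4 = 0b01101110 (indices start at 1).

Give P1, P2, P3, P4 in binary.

P1 = 0b00101000, P2 = 0b11000001, P3 = 0b10111011, P4 = 0b00110001

CBC decryption: P_i = D(K, C_i) ⊕ C_{i−1}, with C_{0} = IV.
P1: D(K, 0b10011110) = 0b00100000; 0b00100000 ⊕ 0b00001000 = 0b00101000.
P2: D(K, 0b01100000) = 0b01011111; 0b01011111 ⊕ 0b10011110 = 0b11000001.
P3: D(K, 0b01101001) = 0b11011011; 0b11011011 ⊕ 0b01100000 = 0b10111011.
P4: D(K, 0b01101110) = 0b01011000; 0b01011000 ⊕ 0b01101001 = 0b00110001.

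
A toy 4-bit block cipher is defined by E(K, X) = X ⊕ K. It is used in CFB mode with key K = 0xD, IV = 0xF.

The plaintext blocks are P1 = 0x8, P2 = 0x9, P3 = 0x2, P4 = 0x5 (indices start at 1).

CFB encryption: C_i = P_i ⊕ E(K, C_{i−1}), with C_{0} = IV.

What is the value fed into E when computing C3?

0xE

C1: E(K, 0xF) = 0x2; 0x8 ⊕ 0x2 = 0xA.
C2: E(K, 0xA) = 0x7; 0x9 ⊕ 0x7 = 0xE.
C3: E(K, 0xE) = 0x3; 0x2 ⊕ 0x3 = 0x1.
So the input to E for block 3 is 0xE.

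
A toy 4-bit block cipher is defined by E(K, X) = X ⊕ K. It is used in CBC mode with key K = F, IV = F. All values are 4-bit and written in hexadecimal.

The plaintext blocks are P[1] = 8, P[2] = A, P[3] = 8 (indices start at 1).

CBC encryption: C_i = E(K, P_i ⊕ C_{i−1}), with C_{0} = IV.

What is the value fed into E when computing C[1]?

7

C[1]: P[1] ⊕ F = 7; E(K, 7) = 8.
So the input to E for block [1] is 7.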